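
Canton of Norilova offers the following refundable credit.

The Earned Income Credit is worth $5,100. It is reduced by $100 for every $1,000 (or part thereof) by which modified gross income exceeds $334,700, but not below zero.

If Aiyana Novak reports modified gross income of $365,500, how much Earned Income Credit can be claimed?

$2,000

Earned Income Credit: income exceeds $334,700 by $30,800, which is 31 full-or-partial $1,000 increments; reduction = 31 × $100 = $3,100, leaving $2,000.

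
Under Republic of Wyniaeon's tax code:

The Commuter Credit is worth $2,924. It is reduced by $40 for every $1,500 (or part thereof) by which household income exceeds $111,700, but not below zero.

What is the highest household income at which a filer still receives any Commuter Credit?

After 73 increments the reduction is 73 × $40 = $2,920, leaving $4; one more increment wipes it out. Increment 73 ends at excess 73 × $1,500 = $109,500, so the highest qualifying income is $111,700 + $109,500 = $221,200.

$221,200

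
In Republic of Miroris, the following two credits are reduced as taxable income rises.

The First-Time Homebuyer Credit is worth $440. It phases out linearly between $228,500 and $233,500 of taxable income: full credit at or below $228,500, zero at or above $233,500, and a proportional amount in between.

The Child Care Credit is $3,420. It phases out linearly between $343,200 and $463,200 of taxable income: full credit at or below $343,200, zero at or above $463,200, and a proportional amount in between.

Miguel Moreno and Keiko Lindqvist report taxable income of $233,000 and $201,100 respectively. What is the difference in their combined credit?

Miguel ($233,000): First-Time Homebuyer Credit: $233,000 is $4,500 into a $5,000 phase-out range, leaving 500/5,000 of the credit: $440 × 500/5,000 = $44. Child Care Credit: $233,000 is at or below the $343,200 threshold, so the full $3,420 applies. total $44 + $3,420 = $3,464
Keiko ($201,100): First-Time Homebuyer Credit: $201,100 is at or below the $228,500 threshold, so the full $440 applies. Child Care Credit: $201,100 is at or below the $343,200 threshold, so the full $3,420 applies. total $440 + $3,420 = $3,860
Difference: |$3,464 − $3,860| = $396.

$396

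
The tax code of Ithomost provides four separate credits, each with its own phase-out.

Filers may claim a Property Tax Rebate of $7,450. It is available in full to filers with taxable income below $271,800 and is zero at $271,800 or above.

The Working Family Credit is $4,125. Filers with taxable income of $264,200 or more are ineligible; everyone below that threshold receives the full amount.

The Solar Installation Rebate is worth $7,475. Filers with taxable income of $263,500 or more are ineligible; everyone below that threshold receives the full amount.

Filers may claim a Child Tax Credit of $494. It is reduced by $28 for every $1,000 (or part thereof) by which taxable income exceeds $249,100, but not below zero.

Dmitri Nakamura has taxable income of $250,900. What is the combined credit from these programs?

$19,488

Property Tax Rebate: $250,900 is below the $271,800 cutoff, so the full $7,450 applies.
Working Family Credit: $250,900 is below the $264,200 cutoff, so the full $4,125 applies.
Solar Installation Rebate: $250,900 is below the $263,500 cutoff, so the full $7,475 applies.
Child Tax Credit: income exceeds $249,100 by $1,800, which is 2 full-or-partial $1,000 increments; reduction = 2 × $28 = $56, leaving $438.
Total: $7,450 + $4,125 + $7,475 + $438 = $19,488.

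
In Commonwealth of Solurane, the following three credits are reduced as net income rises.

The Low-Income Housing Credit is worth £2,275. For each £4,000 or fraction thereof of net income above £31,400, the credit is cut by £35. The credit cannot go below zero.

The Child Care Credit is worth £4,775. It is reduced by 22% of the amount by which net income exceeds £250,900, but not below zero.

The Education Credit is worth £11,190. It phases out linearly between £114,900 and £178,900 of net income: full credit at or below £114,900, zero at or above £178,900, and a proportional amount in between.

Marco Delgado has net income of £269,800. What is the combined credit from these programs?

£792

Low-Income Housing Credit: income exceeds £31,400 by £238,400, which is 60 full-or-partial £4,000 increments; reduction = 60 × £35 = £2,100, leaving £175.
Child Care Credit: 22% of the £18,900 excess over £250,900 is £4,158; credit = £4,775 − £4,158 = £617.
Education Credit: £269,800 is at or above £178,900, so the credit is £0.
Total: £175 + £617 + £0 = £792.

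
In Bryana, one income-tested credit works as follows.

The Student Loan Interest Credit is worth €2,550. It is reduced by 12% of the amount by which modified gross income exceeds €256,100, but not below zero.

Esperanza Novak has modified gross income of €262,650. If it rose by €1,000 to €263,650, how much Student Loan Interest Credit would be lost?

€120

At €262,650 — 12% of the €6,550 excess over €256,100 is €786; credit = €2,550 − €786 = €1,764.
At €263,650 — 12% of the €7,550 excess over €256,100 is €906; credit = €2,550 − €906 = €1,644.
Lost: €1,764 − €1,644 = €120.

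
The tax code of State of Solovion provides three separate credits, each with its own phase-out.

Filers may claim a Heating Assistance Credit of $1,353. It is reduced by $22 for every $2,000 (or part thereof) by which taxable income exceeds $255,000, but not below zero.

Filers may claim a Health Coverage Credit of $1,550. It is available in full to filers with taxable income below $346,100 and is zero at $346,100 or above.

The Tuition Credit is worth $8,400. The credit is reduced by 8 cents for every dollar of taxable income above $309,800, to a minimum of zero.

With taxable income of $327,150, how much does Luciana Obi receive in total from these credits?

Heating Assistance Credit: income exceeds $255,000 by $72,150, which is 37 full-or-partial $2,000 increments; reduction = 37 × $22 = $814, leaving $539.
Health Coverage Credit: $327,150 is below the $346,100 cutoff, so the full $1,550 applies.
Tuition Credit: 8% of the $17,350 excess over $309,800 is $1,388; credit = $8,400 − $1,388 = $7,012.
Total: $539 + $1,550 + $7,012 = $9,101.

$9,101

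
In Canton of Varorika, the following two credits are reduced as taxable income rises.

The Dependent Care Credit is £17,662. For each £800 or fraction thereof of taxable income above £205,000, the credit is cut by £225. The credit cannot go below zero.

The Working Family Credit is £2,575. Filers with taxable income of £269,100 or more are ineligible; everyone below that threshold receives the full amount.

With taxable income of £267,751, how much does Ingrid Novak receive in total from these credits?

Dependent Care Credit: income exceeds £205,000 by £62,751 → 79 increments × £225 = £17,775 ≥ base, so the credit is £0.
Working Family Credit: £267,751 is below the £269,100 cutoff, so the full £2,575 applies.
Total: £0 + £2,575 = £2,575.

£2,575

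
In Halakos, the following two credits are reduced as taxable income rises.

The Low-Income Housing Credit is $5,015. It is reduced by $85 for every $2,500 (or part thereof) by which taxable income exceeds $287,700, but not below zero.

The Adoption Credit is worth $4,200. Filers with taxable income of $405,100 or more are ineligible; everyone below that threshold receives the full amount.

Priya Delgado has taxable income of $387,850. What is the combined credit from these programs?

$5,730

Low-Income Housing Credit: income exceeds $287,700 by $100,150, which is 41 full-or-partial $2,500 increments; reduction = 41 × $85 = $3,485, leaving $1,530.
Adoption Credit: $387,850 is below the $405,100 cutoff, so the full $4,200 applies.
Total: $1,530 + $4,200 = $5,730.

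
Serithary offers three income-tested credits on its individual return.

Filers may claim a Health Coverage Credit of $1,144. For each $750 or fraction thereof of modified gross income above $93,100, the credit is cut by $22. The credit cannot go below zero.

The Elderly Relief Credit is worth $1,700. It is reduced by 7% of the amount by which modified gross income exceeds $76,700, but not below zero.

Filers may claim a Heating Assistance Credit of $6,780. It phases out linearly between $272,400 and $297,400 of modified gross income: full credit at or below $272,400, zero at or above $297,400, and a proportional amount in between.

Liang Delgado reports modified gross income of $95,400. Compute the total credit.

Health Coverage Credit: income exceeds $93,100 by $2,300, which is 4 full-or-partial $750 increments; reduction = 4 × $22 = $88, leaving $1,056.
Elderly Relief Credit: 7% of the $18,700 excess over $76,700 is $1,309; credit = $1,700 − $1,309 = $391.
Heating Assistance Credit: $95,400 is at or below the $272,400 threshold, so the full $6,780 applies.
Total: $1,056 + $391 + $6,780 = $8,227.

$8,227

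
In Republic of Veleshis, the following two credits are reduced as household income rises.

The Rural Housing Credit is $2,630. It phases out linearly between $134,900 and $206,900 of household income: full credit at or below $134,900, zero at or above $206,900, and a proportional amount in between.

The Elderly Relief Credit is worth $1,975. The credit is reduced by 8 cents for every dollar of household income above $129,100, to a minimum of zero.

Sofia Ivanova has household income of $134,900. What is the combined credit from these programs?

$4,141

Rural Housing Credit: $134,900 is at or below the $134,900 threshold, so the full $2,630 applies.
Elderly Relief Credit: 8% of the $5,800 excess over $129,100 is $464; credit = $1,975 − $464 = $1,511.
Total: $2,630 + $1,511 = $4,141.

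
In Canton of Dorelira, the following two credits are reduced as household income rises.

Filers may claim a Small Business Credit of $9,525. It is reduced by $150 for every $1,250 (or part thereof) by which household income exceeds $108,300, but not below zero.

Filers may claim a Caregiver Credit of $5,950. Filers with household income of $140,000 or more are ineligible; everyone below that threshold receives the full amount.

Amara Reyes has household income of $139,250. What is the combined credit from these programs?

Small Business Credit: income exceeds $108,300 by $30,950, which is 25 full-or-partial $1,250 increments; reduction = 25 × $150 = $3,750, leaving $5,775.
Caregiver Credit: $139,250 is below the $140,000 cutoff, so the full $5,950 applies.
Total: $5,775 + $5,950 = $11,725.

$11,725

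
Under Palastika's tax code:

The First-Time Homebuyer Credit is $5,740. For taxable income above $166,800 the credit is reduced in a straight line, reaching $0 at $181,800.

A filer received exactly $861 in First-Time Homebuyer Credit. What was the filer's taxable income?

$861 is 861/5,740 of the full $5,740, so 4,879/5,740 of the $15,000 range has been used: income = $166,800 + $15,000 × 4,879/5,740 = $179,550.

$179,550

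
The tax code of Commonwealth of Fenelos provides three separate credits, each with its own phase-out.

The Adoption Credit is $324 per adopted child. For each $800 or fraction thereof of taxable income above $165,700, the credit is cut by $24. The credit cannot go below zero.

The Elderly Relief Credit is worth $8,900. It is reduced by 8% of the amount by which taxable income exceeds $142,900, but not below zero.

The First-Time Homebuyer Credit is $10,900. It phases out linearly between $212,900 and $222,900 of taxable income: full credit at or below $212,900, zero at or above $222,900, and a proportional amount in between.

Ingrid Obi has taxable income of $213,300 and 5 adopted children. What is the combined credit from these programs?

Adoption Credit: base = 5 × $324 = $1,620. income exceeds $165,700 by $47,600, which is 60 full-or-partial $800 increments; reduction = 60 × $24 = $1,440, leaving $180.
Elderly Relief Credit: 8% of the $70,400 excess over $142,900 is $5,632; credit = $8,900 − $5,632 = $3,268.
First-Time Homebuyer Credit: $213,300 is $400 into a $10,000 phase-out range, leaving 9,600/10,000 of the credit: $10,900 × 9,600/10,000 = $10,464.
Total: $180 + $3,268 + $10,464 = $13,912.

$13,912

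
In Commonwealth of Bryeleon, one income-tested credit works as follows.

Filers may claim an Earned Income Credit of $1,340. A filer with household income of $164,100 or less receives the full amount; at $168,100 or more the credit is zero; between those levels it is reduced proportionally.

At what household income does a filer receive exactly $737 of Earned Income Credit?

$737 is 737/1,340 of the full $1,340, so 603/1,340 of the $4,000 range has been used: income = $164,100 + $4,000 × 603/1,340 = $165,900.

$165,900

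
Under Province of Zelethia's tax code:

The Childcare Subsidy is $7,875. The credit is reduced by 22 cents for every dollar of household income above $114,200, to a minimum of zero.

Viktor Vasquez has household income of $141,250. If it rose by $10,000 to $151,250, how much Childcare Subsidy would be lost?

$1,924

At $141,250 — 22% of the $27,050 excess over $114,200 is $5,951; credit = $7,875 − $5,951 = $1,924.
At $151,250 — 22% of the $37,050 excess over $114,200 is $8,151 ≥ base, so the credit is $0.
Lost: $1,924 − $0 = $1,924.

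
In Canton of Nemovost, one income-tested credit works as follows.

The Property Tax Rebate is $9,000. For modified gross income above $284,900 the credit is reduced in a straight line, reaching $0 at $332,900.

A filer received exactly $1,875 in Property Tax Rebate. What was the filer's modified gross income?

$1,875 is 1,875/9,000 of the full $9,000, so 7,125/9,000 of the $48,000 range has been used: income = $284,900 + $48,000 × 7,125/9,000 = $322,900.

$322,900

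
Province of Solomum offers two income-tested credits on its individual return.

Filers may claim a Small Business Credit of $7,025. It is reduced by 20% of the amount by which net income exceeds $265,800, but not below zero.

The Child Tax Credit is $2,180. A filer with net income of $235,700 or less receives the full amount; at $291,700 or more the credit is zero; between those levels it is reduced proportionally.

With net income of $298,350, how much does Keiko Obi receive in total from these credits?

Small Business Credit: 20% of the $32,550 excess over $265,800 is $6,510; credit = $7,025 − $6,510 = $515.
Child Tax Credit: $298,350 is at or above $291,700, so the credit is $0.
Total: $515 + $0 = $515.

$515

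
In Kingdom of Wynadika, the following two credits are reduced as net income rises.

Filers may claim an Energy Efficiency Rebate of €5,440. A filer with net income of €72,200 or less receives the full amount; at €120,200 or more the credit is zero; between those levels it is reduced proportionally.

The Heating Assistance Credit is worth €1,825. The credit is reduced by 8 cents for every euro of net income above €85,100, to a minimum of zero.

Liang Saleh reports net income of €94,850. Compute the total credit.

Energy Efficiency Rebate: €94,850 is €22,650 into a €48,000 phase-out range, leaving 25,350/48,000 of the credit: €5,440 × 25,350/48,000 = €2,873.
Heating Assistance Credit: 8% of the €9,750 excess over €85,100 is €780; credit = €1,825 − €780 = €1,045.
Total: €2,873 + €1,045 = €3,918.

€3,918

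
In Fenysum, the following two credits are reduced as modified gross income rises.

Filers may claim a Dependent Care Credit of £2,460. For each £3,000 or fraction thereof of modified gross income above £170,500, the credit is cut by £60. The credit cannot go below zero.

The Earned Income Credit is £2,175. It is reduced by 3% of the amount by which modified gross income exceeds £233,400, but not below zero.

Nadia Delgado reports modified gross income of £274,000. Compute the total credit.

Dependent Care Credit: income exceeds £170,500 by £103,500, which is 35 full-or-partial £3,000 increments; reduction = 35 × £60 = £2,100, leaving £360.
Earned Income Credit: 3% of the £40,600 excess over £233,400 is £1,218; credit = £2,175 − £1,218 = £957.
Total: £360 + £957 = £1,317.

£1,317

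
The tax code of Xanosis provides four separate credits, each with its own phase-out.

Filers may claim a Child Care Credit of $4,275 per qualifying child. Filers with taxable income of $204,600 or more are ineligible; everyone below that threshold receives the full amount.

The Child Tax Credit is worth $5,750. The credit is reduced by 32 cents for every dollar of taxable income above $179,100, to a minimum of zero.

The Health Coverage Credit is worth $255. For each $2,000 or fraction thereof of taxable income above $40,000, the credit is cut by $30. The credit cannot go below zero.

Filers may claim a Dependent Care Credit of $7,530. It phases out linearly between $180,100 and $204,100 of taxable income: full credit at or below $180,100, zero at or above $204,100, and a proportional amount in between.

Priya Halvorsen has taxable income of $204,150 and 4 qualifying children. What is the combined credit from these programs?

Child Care Credit: base = 4 × $4,275 = $17,100. $204,150 is below the $204,600 cutoff, so the full $17,100 applies.
Child Tax Credit: 32% of the $25,050 excess over $179,100 is $8,016 ≥ base, so the credit is $0.
Health Coverage Credit: income exceeds $40,000 by $164,150 → 83 increments × $30 = $2,490 ≥ base, so the credit is $0.
Dependent Care Credit: $204,150 is at or above $204,100, so the credit is $0.
Total: $17,100 + $0 + $0 + $0 = $17,100.

$17,100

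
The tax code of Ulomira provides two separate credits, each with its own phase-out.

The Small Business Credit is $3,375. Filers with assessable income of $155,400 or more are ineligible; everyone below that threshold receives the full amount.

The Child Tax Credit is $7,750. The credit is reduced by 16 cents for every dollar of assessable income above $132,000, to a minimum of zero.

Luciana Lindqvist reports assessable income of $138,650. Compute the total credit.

Small Business Credit: $138,650 is below the $155,400 cutoff, so the full $3,375 applies.
Child Tax Credit: 16% of the $6,650 excess over $132,000 is $1,064; credit = $7,750 − $1,064 = $6,686.
Total: $3,375 + $6,686 = $10,061.

$10,061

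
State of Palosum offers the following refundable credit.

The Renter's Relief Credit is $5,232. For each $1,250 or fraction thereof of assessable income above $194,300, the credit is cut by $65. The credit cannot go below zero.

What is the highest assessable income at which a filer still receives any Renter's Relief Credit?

$294,300

After 80 increments the reduction is 80 × $65 = $5,200, leaving $32; one more increment wipes it out. Increment 80 ends at excess 80 × $1,250 = $100,000, so the highest qualifying income is $194,300 + $100,000 = $294,300.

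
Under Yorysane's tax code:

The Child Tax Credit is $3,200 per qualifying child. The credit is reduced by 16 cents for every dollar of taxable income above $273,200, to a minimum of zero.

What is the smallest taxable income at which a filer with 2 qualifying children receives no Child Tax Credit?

$313,200

Full credit = 2 × $3,200 = $6,400.
The credit falls by 16% of each dollar above $273,200, so it reaches zero when the excess is $6,400 / 16% = $40,000: income = $273,200 + $40,000 = $313,200.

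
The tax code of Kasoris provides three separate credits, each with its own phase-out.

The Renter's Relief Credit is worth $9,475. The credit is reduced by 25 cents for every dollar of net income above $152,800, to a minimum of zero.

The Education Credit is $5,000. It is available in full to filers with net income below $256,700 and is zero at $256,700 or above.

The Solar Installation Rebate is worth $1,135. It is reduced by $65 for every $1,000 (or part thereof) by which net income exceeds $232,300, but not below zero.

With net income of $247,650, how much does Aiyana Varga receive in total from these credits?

Renter's Relief Credit: 25% of the $94,850 excess over $152,800 is $23,712.50 ≥ base, so the credit is $0.
Education Credit: $247,650 is below the $256,700 cutoff, so the full $5,000 applies.
Solar Installation Rebate: income exceeds $232,300 by $15,350, which is 16 full-or-partial $1,000 increments; reduction = 16 × $65 = $1,040, leaving $95.
Total: $0 + $5,000 + $95 = $5,095.

$5,095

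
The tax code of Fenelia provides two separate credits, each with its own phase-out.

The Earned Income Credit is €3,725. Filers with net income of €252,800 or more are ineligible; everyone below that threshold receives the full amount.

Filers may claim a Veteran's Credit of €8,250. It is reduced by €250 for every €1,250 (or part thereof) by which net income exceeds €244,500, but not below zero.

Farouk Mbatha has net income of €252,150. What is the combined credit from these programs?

Earned Income Credit: €252,150 is below the €252,800 cutoff, so the full €3,725 applies.
Veteran's Credit: income exceeds €244,500 by €7,650, which is 7 full-or-partial €1,250 increments; reduction = 7 × €250 = €1,750, leaving €6,500.
Total: €3,725 + €6,500 = €10,225.

€10,225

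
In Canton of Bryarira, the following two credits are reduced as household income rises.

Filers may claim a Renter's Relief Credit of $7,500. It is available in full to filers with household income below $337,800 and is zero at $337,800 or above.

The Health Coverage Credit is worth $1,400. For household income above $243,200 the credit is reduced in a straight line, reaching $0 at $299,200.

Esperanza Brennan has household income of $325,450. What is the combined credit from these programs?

$7,500

Renter's Relief Credit: $325,450 is below the $337,800 cutoff, so the full $7,500 applies.
Health Coverage Credit: $325,450 is at or above $299,200, so the credit is $0.
Total: $7,500 + $0 = $7,500.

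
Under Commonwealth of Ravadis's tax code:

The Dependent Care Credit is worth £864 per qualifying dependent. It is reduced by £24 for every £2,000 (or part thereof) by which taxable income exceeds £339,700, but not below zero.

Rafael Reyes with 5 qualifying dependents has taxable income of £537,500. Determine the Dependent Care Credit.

Dependent Care Credit: base = 5 × £864 = £4,320. income exceeds £339,700 by £197,800, which is 99 full-or-partial £2,000 increments; reduction = 99 × £24 = £2,376, leaving £1,944.

£1,944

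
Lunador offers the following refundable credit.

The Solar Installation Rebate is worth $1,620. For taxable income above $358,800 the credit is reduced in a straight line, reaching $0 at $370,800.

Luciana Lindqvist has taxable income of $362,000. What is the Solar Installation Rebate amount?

$1,188

Solar Installation Rebate: $362,000 is $3,200 into a $12,000 phase-out range, leaving 8,800/12,000 of the credit: $1,620 × 8,800/12,000 = $1,188.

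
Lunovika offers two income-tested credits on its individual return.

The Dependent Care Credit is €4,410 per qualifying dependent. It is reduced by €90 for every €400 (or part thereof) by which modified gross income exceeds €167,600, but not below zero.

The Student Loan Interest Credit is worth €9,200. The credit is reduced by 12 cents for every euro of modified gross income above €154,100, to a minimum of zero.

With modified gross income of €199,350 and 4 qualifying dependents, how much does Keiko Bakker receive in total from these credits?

€14,210

Dependent Care Credit: base = 4 × €4,410 = €17,640. income exceeds €167,600 by €31,750, which is 80 full-or-partial €400 increments; reduction = 80 × €90 = €7,200, leaving €10,440.
Student Loan Interest Credit: 12% of the €45,250 excess over €154,100 is €5,430; credit = €9,200 − €5,430 = €3,770.
Total: €10,440 + €3,770 = €14,210.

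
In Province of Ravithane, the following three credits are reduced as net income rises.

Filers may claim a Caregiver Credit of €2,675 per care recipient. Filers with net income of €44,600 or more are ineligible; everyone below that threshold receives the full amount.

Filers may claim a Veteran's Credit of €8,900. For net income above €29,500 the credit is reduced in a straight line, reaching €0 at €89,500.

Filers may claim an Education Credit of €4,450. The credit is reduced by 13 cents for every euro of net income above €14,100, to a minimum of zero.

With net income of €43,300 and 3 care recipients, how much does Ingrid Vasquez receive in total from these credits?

Caregiver Credit: base = 3 × €2,675 = €8,025. €43,300 is below the €44,600 cutoff, so the full €8,025 applies.
Veteran's Credit: €43,300 is €13,800 into a €60,000 phase-out range, leaving 46,200/60,000 of the credit: €8,900 × 46,200/60,000 = €6,853.
Education Credit: 13% of the €29,200 excess over €14,100 is €3,796; credit = €4,450 − €3,796 = €654.
Total: €8,025 + €6,853 + €654 = €15,532.

€15,532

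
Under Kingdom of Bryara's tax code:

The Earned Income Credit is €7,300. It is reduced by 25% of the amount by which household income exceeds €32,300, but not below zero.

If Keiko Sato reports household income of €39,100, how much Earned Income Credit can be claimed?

Earned Income Credit: 25% of the €6,800 excess over €32,300 is €1,700; credit = €7,300 − €1,700 = €5,600.

€5,600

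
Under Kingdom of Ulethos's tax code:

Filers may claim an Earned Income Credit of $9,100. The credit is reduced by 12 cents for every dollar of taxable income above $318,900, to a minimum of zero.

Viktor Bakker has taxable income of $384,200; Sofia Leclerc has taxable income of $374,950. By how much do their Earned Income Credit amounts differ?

Viktor ($384,200): Earned Income Credit: 12% of the $65,300 excess over $318,900 is $7,836; credit = $9,100 − $7,836 = $1,264.
Sofia ($374,950): Earned Income Credit: 12% of the $56,050 excess over $318,900 is $6,726; credit = $9,100 − $6,726 = $2,374.
Difference: |$1,264 − $2,374| = $1,110.

$1,110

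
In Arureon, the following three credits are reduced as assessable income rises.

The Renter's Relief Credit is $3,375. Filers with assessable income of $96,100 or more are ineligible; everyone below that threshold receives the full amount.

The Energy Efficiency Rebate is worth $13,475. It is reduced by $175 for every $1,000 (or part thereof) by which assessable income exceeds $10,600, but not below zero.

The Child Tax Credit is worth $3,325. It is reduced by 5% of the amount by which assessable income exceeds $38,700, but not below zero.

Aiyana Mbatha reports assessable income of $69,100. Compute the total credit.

Renter's Relief Credit: $69,100 is below the $96,100 cutoff, so the full $3,375 applies.
Energy Efficiency Rebate: income exceeds $10,600 by $58,500, which is 59 full-or-partial $1,000 increments; reduction = 59 × $175 = $10,325, leaving $3,150.
Child Tax Credit: 5% of the $30,400 excess over $38,700 is $1,520; credit = $3,325 − $1,520 = $1,805.
Total: $3,375 + $3,150 + $1,805 = $8,330.

$8,330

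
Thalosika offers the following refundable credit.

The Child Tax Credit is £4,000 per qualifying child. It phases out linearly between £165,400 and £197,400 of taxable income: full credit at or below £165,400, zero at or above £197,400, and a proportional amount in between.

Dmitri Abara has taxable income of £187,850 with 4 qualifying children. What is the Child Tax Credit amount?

Child Tax Credit: base = 4 × £4,000 = £16,000. £187,850 is £22,450 into a £32,000 phase-out range, leaving 9,550/32,000 of the credit: £16,000 × 9,550/32,000 = £4,775.

£4,775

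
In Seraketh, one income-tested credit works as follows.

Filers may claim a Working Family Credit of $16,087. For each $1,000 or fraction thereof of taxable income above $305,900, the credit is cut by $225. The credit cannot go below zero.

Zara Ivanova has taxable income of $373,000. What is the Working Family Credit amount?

$787

Working Family Credit: income exceeds $305,900 by $67,100, which is 68 full-or-partial $1,000 increments; reduction = 68 × $225 = $15,300, leaving $787.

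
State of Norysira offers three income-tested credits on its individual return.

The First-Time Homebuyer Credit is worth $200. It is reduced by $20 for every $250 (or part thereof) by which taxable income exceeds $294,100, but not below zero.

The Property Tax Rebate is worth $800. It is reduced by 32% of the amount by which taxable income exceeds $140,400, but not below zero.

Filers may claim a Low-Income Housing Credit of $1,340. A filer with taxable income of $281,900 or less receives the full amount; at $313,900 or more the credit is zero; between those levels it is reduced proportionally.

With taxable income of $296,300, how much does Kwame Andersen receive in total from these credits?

$757

First-Time Homebuyer Credit: income exceeds $294,100 by $2,200, which is 9 full-or-partial $250 increments; reduction = 9 × $20 = $180, leaving $20.
Property Tax Rebate: 32% of the $155,900 excess over $140,400 is $49,888 ≥ base, so the credit is $0.
Low-Income Housing Credit: $296,300 is $14,400 into a $32,000 phase-out range, leaving 17,600/32,000 of the credit: $1,340 × 17,600/32,000 = $737.
Total: $20 + $0 + $737 = $757.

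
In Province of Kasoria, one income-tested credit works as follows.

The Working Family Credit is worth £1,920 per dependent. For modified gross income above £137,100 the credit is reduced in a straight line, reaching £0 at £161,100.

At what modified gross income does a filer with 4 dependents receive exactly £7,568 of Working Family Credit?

£137,450

Full credit = 4 × £1,920 = £7,680.
£7,568 is 7,568/7,680 of the full £7,680, so 112/7,680 of the £24,000 range has been used: income = £137,100 + £24,000 × 112/7,680 = £137,450.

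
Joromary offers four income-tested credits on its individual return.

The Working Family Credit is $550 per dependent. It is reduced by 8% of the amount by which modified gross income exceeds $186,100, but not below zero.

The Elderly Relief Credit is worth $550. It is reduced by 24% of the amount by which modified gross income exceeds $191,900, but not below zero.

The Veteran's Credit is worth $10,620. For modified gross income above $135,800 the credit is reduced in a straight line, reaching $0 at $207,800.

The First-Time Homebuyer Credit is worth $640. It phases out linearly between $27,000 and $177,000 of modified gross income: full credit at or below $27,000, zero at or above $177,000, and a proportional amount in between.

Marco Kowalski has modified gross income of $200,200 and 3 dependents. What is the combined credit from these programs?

Working Family Credit: base = 3 × $550 = $1,650. 8% of the $14,100 excess over $186,100 is $1,128; credit = $1,650 − $1,128 = $522.
Elderly Relief Credit: 24% of the $8,300 excess over $191,900 is $1,992 ≥ base, so the credit is $0.
Veteran's Credit: $200,200 is $64,400 into a $72,000 phase-out range, leaving 7,600/72,000 of the credit: $10,620 × 7,600/72,000 = $1,121.
First-Time Homebuyer Credit: $200,200 is at or above $177,000, so the credit is $0.
Total: $522 + $0 + $1,121 + $0 = $1,643.

$1,643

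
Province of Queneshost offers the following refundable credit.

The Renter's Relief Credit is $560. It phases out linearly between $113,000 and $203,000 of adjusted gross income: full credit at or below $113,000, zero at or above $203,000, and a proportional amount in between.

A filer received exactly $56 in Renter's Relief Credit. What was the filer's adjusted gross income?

$194,000

$56 is 56/560 of the full $560, so 504/560 of the $90,000 range has been used: income = $113,000 + $90,000 × 504/560 = $194,000.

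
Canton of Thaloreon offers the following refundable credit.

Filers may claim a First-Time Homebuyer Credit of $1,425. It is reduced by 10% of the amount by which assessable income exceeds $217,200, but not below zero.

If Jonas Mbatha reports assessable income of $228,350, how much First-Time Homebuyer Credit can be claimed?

First-Time Homebuyer Credit: 10% of the $11,150 excess over $217,200 is $1,115; credit = $1,425 − $1,115 = $310.

$310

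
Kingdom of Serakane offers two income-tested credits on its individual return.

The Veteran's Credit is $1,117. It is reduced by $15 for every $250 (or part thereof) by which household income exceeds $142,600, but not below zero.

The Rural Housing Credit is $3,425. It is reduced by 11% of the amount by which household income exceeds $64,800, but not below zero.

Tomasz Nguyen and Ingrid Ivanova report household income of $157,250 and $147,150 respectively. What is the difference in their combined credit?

Tomasz ($157,250): Veteran's Credit: income exceeds $142,600 by $14,650, which is 59 full-or-partial $250 increments; reduction = 59 × $15 = $885, leaving $232. Rural Housing Credit: 11% of the $92,450 excess over $64,800 is $10,169.50 ≥ base, so the credit is $0. total $232 + $0 = $232
Ingrid ($147,150): Veteran's Credit: income exceeds $142,600 by $4,550, which is 19 full-or-partial $250 increments; reduction = 19 × $15 = $285, leaving $832. Rural Housing Credit: 11% of the $82,350 excess over $64,800 is $9,058.50 ≥ base, so the credit is $0. total $832 + $0 = $832
Difference: |$232 − $832| = $600.

$600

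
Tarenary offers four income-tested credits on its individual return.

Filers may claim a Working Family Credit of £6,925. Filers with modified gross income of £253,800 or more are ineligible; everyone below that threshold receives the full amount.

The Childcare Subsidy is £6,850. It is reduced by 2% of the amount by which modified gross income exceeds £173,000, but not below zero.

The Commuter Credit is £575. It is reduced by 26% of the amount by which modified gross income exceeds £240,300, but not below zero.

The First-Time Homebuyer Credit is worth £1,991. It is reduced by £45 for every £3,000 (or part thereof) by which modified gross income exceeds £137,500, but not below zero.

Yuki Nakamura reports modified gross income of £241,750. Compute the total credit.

Working Family Credit: £241,750 is below the £253,800 cutoff, so the full £6,925 applies.
Childcare Subsidy: 2% of the £68,750 excess over £173,000 is £1,375; credit = £6,850 − £1,375 = £5,475.
Commuter Credit: 26% of the £1,450 excess over £240,300 is £377; credit = £575 − £377 = £198.
First-Time Homebuyer Credit: income exceeds £137,500 by £104,250, which is 35 full-or-partial £3,000 increments; reduction = 35 × £45 = £1,575, leaving £416.
Total: £6,925 + £5,475 + £198 + £416 = £13,014.

£13,014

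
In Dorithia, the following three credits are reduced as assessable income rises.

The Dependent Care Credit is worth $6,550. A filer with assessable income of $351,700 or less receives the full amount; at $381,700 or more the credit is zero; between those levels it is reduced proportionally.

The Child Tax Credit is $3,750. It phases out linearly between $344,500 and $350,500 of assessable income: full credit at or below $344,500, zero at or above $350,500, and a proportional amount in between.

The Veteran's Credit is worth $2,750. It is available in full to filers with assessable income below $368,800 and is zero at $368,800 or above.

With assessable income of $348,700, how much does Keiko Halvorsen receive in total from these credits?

$10,425

Dependent Care Credit: $348,700 is at or below the $351,700 threshold, so the full $6,550 applies.
Child Tax Credit: $348,700 is $4,200 into a $6,000 phase-out range, leaving 1,800/6,000 of the credit: $3,750 × 1,800/6,000 = $1,125.
Veteran's Credit: $348,700 is below the $368,800 cutoff, so the full $2,750 applies.
Total: $6,550 + $1,125 + $2,750 = $10,425.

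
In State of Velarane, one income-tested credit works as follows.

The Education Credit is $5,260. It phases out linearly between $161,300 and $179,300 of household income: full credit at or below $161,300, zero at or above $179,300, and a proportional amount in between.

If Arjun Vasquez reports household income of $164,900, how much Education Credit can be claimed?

$4,208

Education Credit: $164,900 is $3,600 into a $18,000 phase-out range, leaving 14,400/18,000 of the credit: $5,260 × 14,400/18,000 = $4,208.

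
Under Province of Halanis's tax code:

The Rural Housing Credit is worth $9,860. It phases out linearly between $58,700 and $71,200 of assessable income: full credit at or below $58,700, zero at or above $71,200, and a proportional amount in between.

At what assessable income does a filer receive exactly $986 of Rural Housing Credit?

$986 is 986/9,860 of the full $9,860, so 8,874/9,860 of the $12,500 range has been used: income = $58,700 + $12,500 × 8,874/9,860 = $69,950.

$69,950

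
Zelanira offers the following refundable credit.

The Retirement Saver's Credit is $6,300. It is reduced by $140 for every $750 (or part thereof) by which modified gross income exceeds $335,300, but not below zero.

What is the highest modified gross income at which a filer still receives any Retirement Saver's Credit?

$368,300

After 44 increments the reduction is 44 × $140 = $6,160, leaving $140; one more increment wipes it out. Increment 44 ends at excess 44 × $750 = $33,000, so the highest qualifying income is $335,300 + $33,000 = $368,300.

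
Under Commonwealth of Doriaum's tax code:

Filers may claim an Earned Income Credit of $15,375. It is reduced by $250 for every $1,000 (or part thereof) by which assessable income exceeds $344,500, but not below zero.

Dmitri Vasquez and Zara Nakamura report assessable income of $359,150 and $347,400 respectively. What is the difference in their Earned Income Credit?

Dmitri ($359,150): Earned Income Credit: income exceeds $344,500 by $14,650, which is 15 full-or-partial $1,000 increments; reduction = 15 × $250 = $3,750, leaving $11,625.
Zara ($347,400): Earned Income Credit: income exceeds $344,500 by $2,900, which is 3 full-or-partial $1,000 increments; reduction = 3 × $250 = $750, leaving $14,625.
Difference: |$11,625 − $14,625| = $3,000.

$3,000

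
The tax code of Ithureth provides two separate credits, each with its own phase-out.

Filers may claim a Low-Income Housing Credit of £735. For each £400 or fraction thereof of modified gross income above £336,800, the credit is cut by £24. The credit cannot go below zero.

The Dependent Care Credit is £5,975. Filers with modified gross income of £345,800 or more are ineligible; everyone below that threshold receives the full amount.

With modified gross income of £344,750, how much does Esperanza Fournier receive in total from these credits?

£6,230

Low-Income Housing Credit: income exceeds £336,800 by £7,950, which is 20 full-or-partial £400 increments; reduction = 20 × £24 = £480, leaving £255.
Dependent Care Credit: £344,750 is below the £345,800 cutoff, so the full £5,975 applies.
Total: £255 + £5,975 = £6,230.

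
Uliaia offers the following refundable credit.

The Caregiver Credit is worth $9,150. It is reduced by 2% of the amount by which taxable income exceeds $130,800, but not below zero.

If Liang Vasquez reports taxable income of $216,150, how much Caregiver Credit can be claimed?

Caregiver Credit: 2% of the $85,350 excess over $130,800 is $1,707; credit = $9,150 − $1,707 = $7,443.

$7,443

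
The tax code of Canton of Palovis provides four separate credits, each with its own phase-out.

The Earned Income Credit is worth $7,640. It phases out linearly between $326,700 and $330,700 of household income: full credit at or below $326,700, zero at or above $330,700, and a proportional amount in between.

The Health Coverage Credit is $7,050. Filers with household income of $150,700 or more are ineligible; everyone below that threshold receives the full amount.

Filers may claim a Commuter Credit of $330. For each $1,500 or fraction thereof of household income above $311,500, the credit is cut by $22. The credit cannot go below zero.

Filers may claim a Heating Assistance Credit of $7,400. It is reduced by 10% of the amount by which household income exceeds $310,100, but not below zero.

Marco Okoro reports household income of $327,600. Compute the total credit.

Earned Income Credit: $327,600 is $900 into a $4,000 phase-out range, leaving 3,100/4,000 of the credit: $7,640 × 3,100/4,000 = $5,921.
Health Coverage Credit: $327,600 meets or exceeds the $150,700 cutoff, so the credit is $0.
Commuter Credit: income exceeds $311,500 by $16,100, which is 11 full-or-partial $1,500 increments; reduction = 11 × $22 = $242, leaving $88.
Heating Assistance Credit: 10% of the $17,500 excess over $310,100 is $1,750; credit = $7,400 − $1,750 = $5,650.
Total: $5,921 + $0 + $88 + $5,650 = $11,659.

$11,659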